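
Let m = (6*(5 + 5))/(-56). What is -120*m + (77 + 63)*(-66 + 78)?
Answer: 12660/7 ≈ 1808.6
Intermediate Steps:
m = -15/14 (m = (6*10)*(-1/56) = 60*(-1/56) = -15/14 ≈ -1.0714)
-120*m + (77 + 63)*(-66 + 78) = -120*(-15/14) + (77 + 63)*(-66 + 78) = 900/7 + 140*12 = 900/7 + 1680 = 12660/7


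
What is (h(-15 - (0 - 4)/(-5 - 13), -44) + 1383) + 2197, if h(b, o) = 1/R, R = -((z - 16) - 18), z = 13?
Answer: 75181/21 ≈ 3580.0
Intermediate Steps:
R = 21 (R = -((13 - 16) - 18) = -(-3 - 18) = -1*(-21) = 21)
h(b, o) = 1/21
(h(-15 - (0 - 4)/(-5 - 13), -44) + 1383) + 2197 = (1/21 + 1383) + 2197 = 29044/21 + 2197 = 75181/21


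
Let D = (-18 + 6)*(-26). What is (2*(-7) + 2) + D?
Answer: 300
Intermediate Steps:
D = 312 (D = -12*(-26) = 312)
(2*(-7) + 2) + D = (2*(-7) + 2) + 312 = (-14 + 2) + 312 = -12 + 312 = 300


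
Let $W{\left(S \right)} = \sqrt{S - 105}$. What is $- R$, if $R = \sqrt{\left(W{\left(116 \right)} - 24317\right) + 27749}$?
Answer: $- \sqrt{3432 + \sqrt{11}} \approx -58.612$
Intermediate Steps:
$W{\left(S \right)} = \sqrt{-105 + S}$
$R = \sqrt{3432 + \sqrt{11}}$ ($R = \sqrt{\left(\sqrt{-105 + 116} - 24317\right) + 27749} = \sqrt{\left(\sqrt{11} - 24317\right) + 27749} = \sqrt{\left(-24317 + \sqrt{11}\right) + 27749} = \sqrt{3432 + \sqrt{11}} \approx 58.612$)
$- R = - \sqrt{3432 + \sqrt{11}}$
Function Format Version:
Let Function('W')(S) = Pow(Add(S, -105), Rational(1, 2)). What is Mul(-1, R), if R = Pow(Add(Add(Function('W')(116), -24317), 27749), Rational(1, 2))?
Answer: Mul(-1, Pow(Add(3432, Pow(11, Rational(1, 2))), Rational(1, 2))) ≈ -58.612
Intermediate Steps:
Function('W')(S) = Pow(Add(-105, S), Rational(1, 2))
R = Pow(Add(3432, Pow(11, Rational(1, 2))), Rational(1, 2)) (R = Pow(Add(Add(Pow(Add(-105, 116), Rational(1, 2)), -24317), 27749), Rational(1, 2)) = Pow(Add(Add(Pow(11, Rational(1, 2)), -24317), 27749), Rational(1, 2)) = Pow(Add(Add(-24317, Pow(11, Rational(1, 2))), 27749), Rational(1, 2)) = Pow(Add(3432, Pow(11, Rational(1, 2))), Rational(1, 2)) ≈ 58.612)
Mul(-1, R) = Mul(-1, Pow(Add(3432, Pow(11, Rational(1, 2))), Rational(1, 2)))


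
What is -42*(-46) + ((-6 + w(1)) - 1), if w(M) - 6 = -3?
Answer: 1928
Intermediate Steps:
w(M) = 3 (w(M) = 6 - 3 = 3)
-42*(-46) + ((-6 + w(1)) - 1) = -42*(-46) + ((-6 + 3) - 1) = 1932 + (-3 - 1) = 1932 - 4 = 1928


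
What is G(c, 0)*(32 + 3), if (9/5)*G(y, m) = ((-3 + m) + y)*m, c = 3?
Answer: 0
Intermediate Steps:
G(y, m) = 5*m*(-3 + m + y)/9 (G(y, m) = 5*(((-3 + m) + y)*m)/9 = 5*((-3 + m + y)*m)/9 = 5*(m*(-3 + m + y))/9 = 5*m*(-3 + m + y)/9)
G(c, 0)*(32 + 3) = ((5/9)*0*(-3 + 0 + 3))*(32 + 3) = ((5/9)*0*0)*35 = 0*35 = 0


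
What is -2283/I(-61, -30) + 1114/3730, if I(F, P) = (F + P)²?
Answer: 354722/15444065 ≈ 0.022968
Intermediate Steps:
-2283/I(-61, -30) + 1114/3730 = -2283/(-61 - 30)² + 1114/3730 = -2283/((-91)²) + 1114*(1/3730) = -2283/8281 + 557/1865 = 354722/15444065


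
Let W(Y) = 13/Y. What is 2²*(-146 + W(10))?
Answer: -2894/5 ≈ -578.80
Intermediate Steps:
2²*(-146 + W(10)) = 2²*(-146 + 13/10) = 4*(-146 + 13*(⅒)) = 4*(-146 + 13/10) = 4*(-1447/10) = -2894/5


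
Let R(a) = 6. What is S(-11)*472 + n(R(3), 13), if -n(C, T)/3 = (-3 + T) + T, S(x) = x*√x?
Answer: -69 - 5192*I*√11 ≈ -69.0 - 17220.0*I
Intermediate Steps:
S(x) = x^(3/2)
n(C, T) = 9 - 6*T (n(C, T) = -3*((-3 + T) + T) = -3*(-3 + 2*T) = 9 - 6*T)
S(-11)*472 + n(R(3), 13) = (-11)^(3/2)*472 + (9 - 6*13) = -11*I*√11*472 + (9 - 78) = -5192*I*√11 - 69 = -69 - 5192*I*√11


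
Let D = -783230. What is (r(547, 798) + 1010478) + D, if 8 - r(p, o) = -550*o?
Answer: 666156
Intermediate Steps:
r(p, o) = 8 + 550*o (r(p, o) = 8 - (-550)*o = 8 + 550*o)
(r(547, 798) + 1010478) + D = ((8 + 550*798) + 1010478) - 783230 = ((8 + 438900) + 1010478) - 783230 = (438908 + 1010478) - 783230 = 1449386 - 783230 = 666156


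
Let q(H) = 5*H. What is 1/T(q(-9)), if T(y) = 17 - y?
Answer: 1/62 ≈ 0.016129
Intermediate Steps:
1/T(q(-9)) = 1/(17 - 5*(-9)) = 1/(17 - 1*(-45)) = 1/(17 + 45) = 1/62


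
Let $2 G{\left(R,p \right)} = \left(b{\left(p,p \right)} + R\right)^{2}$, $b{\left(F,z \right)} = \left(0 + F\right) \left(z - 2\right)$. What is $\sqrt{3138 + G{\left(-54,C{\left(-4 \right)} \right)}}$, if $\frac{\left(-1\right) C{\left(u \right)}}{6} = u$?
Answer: $2 \sqrt{28869} \approx 339.82$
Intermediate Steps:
$b{\left(F,z \right)} = F \left(-2 + z\right)$
$C{\left(u \right)} = - 6 u$
$G{\left(R,p \right)} = \frac{\left(R + p \left(-2 + p\right)\right)^{2}}{2}$ ($G{\left(R,p \right)} = \frac{\left(p \left(-2 + p\right) + R\right)^{2}}{2} = \frac{\left(R + p \left(-2 + p\right)\right)^{2}}{2}$)
$\sqrt{3138 + G{\left(-54,C{\left(-4 \right)} \right)}} = \sqrt{3138 + \frac{\left(-54 + \left(-6\right) \left(-4\right) \left(-2 - -24\right)\right)^{2}}{2}} = \sqrt{3138 + \frac{\left(-54 + 24 \left(-2 + 24\right)\right)^{2}}{2}} = \sqrt{3138 + \frac{\left(-54 + 24 \cdot 22\right)^{2}}{2}} = \sqrt{3138 + \frac{\left(-54 + 528\right)^{2}}{2}} = \sqrt{3138 + \frac{474^{2}}{2}} = \sqrt{3138 + \frac{1}{2} \cdot 224676} = \sqrt{3138 + 112338} = \sqrt{115476} = 2 \sqrt{28869}$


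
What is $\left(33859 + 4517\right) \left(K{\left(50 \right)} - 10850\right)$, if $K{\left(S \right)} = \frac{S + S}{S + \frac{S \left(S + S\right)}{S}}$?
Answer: $-416354016$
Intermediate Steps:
$K{\left(S \right)} = \frac{2}{3}$ ($K{\left(S \right)} = \frac{2 S}{S + \frac{S 2 S}{S}} = \frac{2 S}{S + \frac{2 S^{2}}{S}} = \frac{2 S}{S + 2 S} = \frac{2 S}{3 S} = 2 S \frac{1}{3 S} = \frac{2}{3}$)
$\left(33859 + 4517\right) \left(K{\left(50 \right)} - 10850\right) = \left(33859 + 4517\right) \left(\frac{2}{3} - 10850\right) = 38376 \left(- \frac{32548}{3}\right) = -416354016$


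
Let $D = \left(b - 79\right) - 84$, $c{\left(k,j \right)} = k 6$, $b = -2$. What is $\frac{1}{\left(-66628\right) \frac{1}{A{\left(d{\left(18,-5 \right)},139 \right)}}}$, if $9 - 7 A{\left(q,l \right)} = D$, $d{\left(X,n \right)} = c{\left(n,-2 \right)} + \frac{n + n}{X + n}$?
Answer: $- \frac{87}{233198} \approx -0.00037307$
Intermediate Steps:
$c{\left(k,j \right)} = 6 k$
$D = -165$ ($D = \left(-2 - 79\right) - 84 = -81 - 84 = -165$)
$d{\left(X,n \right)} = 6 n + \frac{2 n}{X + n}$ ($d{\left(X,n \right)} = 6 n + \frac{n + n}{X + n} = 6 n + \frac{2 n}{X + n}$)
$A{\left(q,l \right)} = \frac{174}{7}$ ($A{\left(q,l \right)} = \frac{9}{7} - - \frac{165}{7} = \frac{9}{7} + \frac{165}{7} = \frac{174}{7}$)
$\frac{1}{\left(-66628\right) \frac{1}{A{\left(d{\left(18,-5 \right)},139 \right)}}} = \frac{1}{\left(-66628\right) \frac{1}{\frac{174}{7}}} = \frac{1}{\left(-66628\right) \frac{7}{174}} = \frac{1}{- \frac{233198}{87}} = - \frac{87}{233198}$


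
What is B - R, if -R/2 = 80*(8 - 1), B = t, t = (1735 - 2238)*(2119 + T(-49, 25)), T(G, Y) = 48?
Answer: -1088881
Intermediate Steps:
t = -1090001 (t = (1735 - 2238)*(2119 + 48) = -503*2167 = -1090001)
B = -1090001
R = -1120 (R = -160*(8 - 1) = -160*7 = -2*560 = -1120)
B - R = -1090001 - 1*(-1120) = -1090001 + 1120 = -1088881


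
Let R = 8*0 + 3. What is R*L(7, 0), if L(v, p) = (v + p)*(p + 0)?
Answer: 0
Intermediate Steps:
L(v, p) = p*(p + v) (L(v, p) = (p + v)*p = p*(p + v))
R = 3 (R = 0 + 3 = 3)
R*L(7, 0) = 3*(0*(0 + 7)) = 3*(0*7) = 3*0 = 0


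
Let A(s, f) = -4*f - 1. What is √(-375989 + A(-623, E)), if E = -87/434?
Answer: 2*I*√4426238838/217 ≈ 613.18*I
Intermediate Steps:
E = -87/434 (E = -87*1/434 = -87/434 ≈ -0.20046)
A(s, f) = -1 - 4*f
√(-375989 + A(-623, E)) = √(-375989 + (-1 - 4*(-87/434))) = √(-375989 + (-1 + 174/217)) = √(-375989 - 43/217) = √(-81589656/217) = 2*I*√4426238838/217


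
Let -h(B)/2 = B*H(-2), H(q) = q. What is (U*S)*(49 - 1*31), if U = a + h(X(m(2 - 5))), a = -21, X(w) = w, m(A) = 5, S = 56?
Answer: -1008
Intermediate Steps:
h(B) = 4*B (h(B) = -2*B*(-2) = -(-4)*B = 4*B)
U = -1 (U = -21 + 4*5 = -21 + 20 = -1)
(U*S)*(49 - 1*31) = (-1*56)*(49 - 1*31) = -56*(49 - 31) = -56*18 = -1008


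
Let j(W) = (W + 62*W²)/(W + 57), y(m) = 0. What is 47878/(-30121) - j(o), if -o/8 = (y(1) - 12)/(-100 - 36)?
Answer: -347234262/163346183 ≈ -2.1258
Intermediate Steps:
o = -12/17 (o = -8*(0 - 12)/(-100 - 36) = -(-96)/(-136) = -(-96)*(-1)/136 = -8*3/34 = -12/17 ≈ -0.70588)
j(W) = (W + 62*W²)/(57 + W)
47878/(-30121) - j(o) = 47878/(-30121) - (-12)*(1 + 62*(-12/17))/(17*(57 - 12/17)) = 47878*(-1/30121) - (-12)*(1 - 744/17)/(17*957/17) = -47878/30121 - (-12)*17*(-727)/(17*957*17) = -47878/30121 - 1*2908/5423 = -47878/30121 - 2908/5423 = -347234262/163346183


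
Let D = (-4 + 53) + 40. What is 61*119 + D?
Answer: 7348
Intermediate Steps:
D = 89 (D = 49 + 40 = 89)
61*119 + D = 61*119 + 89 = 7259 + 89 = 7348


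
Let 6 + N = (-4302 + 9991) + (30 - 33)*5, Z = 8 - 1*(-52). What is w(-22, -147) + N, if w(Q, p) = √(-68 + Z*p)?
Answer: 5668 + 2*I*√2222 ≈ 5668.0 + 94.276*I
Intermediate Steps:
Z = 60 (Z = 8 + 52 = 60)
w(Q, p) = √(-68 + 60*p)
N = 5668 (N = -6 + ((-4302 + 9991) + (30 - 33)*5) = -6 + (5689 - 3*5) = -6 + (5689 - 15) = -6 + 5674 = 5668)
w(-22, -147) + N = 2*√(-17 + 15*(-147)) + 5668 = 2*√(-17 - 2205) + 5668 = 2*√(-2222) + 5668 = 2*(I*√2222) + 5668 = 2*I*√2222 + 5668 = 5668 + 2*I*√2222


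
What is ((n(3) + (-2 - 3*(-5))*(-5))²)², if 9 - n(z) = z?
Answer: 12117361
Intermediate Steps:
n(z) = 9 - z
((n(3) + (-2 - 3*(-5))*(-5))²)² = (((9 - 1*3) + (-2 - 3*(-5))*(-5))²)² = (((9 - 3) + (-2 + 15)*(-5))²)² = ((6 + 13*(-5))²)² = ((6 - 65)²)² = ((-59)²)² = 3481² = 12117361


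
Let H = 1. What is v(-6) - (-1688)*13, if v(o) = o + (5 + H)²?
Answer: 21974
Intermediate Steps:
v(o) = 36 + o (v(o) = o + (5 + 1)² = o + 6² = o + 36 = 36 + o)
v(-6) - (-1688)*13 = (36 - 6) - (-1688)*13 = 30 - 422*(-52) = 30 + 21944 = 21974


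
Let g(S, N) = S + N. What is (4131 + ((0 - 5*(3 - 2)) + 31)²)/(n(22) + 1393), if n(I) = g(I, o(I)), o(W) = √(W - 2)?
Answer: 1360381/400441 - 9614*√5/2002205 ≈ 3.3865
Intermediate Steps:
o(W) = √(-2 + W)
g(S, N) = N + S
n(I) = I + √(-2 + I) (n(I) = √(-2 + I) + I = I + √(-2 + I))
(4131 + ((0 - 5*(3 - 2)) + 31)²)/(n(22) + 1393) = (4131 + ((0 - 5*(3 - 2)) + 31)²)/((22 + √(-2 + 22)) + 1393) = (4131 + ((0 - 5) + 31)²)/((22 + √20) + 1393) = (4131 + ((0 - 1*5) + 31)²)/((22 + 2*√5) + 1393) = (4131 + ((0 - 5) + 31)²)/(1415 + 2*√5) = (4131 + (-5 + 31)²)/(1415 + 2*√5) = (4131 + 26²)/(1415 + 2*√5) = (4131 + 676)/(1415 + 2*√5) = 4807/(1415 + 2*√5)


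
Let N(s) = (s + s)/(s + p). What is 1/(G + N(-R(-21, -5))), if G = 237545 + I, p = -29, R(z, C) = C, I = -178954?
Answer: 12/703087 ≈ 1.7068e-5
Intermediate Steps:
N(s) = 2*s/(-29 + s) (N(s) = (s + s)/(s - 29) = (2*s)/(-29 + s) = 2*s/(-29 + s))
G = 58591 (G = 237545 - 178954 = 58591)
1/(G + N(-R(-21, -5))) = 1/(58591 + 2*(-1*(-5))/(-29 - 1*(-5))) = 1/(58591 + 2*5/(-29 + 5)) = 1/(58591 + 2*5/(-24)) = 1/(58591 + 2*5*(-1/24)) = 1/(58591 - 5/12) = 1/(703087/12) = 12/703087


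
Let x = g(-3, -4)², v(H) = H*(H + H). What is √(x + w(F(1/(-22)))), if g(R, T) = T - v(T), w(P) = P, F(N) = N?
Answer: √627242/22 ≈ 35.999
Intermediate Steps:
v(H) = 2*H² (v(H) = H*(2*H) = 2*H²)
g(R, T) = T - 2*T²
x = 1296 (x = (-4*(1 - 2*(-4)))² = (-4*(1 + 8))² = (-4*9)² = (-36)² = 1296)
√(x + w(F(1/(-22)))) = √(1296 + 1/(-22)) = √(1296 - 1/22) = √(28511/22) = √627242/22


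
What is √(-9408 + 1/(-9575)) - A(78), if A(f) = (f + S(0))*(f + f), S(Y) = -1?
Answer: -12012 + I*√34501253183/1915 ≈ -12012.0 + 96.995*I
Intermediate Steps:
A(f) = 2*f*(-1 + f) (A(f) = (f - 1)*(f + f) = (-1 + f)*(2*f) = 2*f*(-1 + f))
√(-9408 + 1/(-9575)) - A(78) = √(-9408 + 1/(-9575)) - 2*78*(-1 + 78) = √(-9408 - 1/9575) - 2*78*77 = √(-90081601/9575) - 1*12012 = I*√34501253183/1915 - 12012 = -12012 + I*√34501253183/1915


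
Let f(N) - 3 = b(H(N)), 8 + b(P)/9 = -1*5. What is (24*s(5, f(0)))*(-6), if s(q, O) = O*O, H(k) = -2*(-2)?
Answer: -1871424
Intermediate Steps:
H(k) = 4
b(P) = -117 (b(P) = -72 + 9*(-1*5) = -72 + 9*(-5) = -72 - 45 = -117)
f(N) = -114 (f(N) = 3 - 117 = -114)
s(q, O) = O**2
(24*s(5, f(0)))*(-6) = (24*(-114)**2)*(-6) = (24*12996)*(-6) = 311904*(-6) = -1871424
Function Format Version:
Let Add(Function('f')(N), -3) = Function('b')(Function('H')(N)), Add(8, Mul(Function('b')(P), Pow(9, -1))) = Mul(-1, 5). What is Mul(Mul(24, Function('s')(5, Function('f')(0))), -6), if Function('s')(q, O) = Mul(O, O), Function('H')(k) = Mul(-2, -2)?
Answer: -1871424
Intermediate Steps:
Function('H')(k) = 4
Function('b')(P) = -117 (Function('b')(P) = Add(-72, Mul(9, Mul(-1, 5))) = Add(-72, Mul(9, -5)) = Add(-72, -45) = -117)
Function('f')(N) = -114 (Function('f')(N) = Add(3, -117) = -114)
Function('s')(q, O) = Pow(O, 2)
Mul(Mul(24, Function('s')(5, Function('f')(0))), -6) = Mul(Mul(24, Pow(-114, 2)), -6) = Mul(Mul(24, 12996), -6) = Mul(311904, -6) = -1871424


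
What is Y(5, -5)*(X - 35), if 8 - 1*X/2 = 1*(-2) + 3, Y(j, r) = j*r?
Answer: 525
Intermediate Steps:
X = 14 (X = 16 - 2*(1*(-2) + 3) = 16 - 2*(-2 + 3) = 16 - 2*1 = 16 - 2 = 14)
Y(5, -5)*(X - 35) = (5*(-5))*(14 - 35) = -25*(-21) = 525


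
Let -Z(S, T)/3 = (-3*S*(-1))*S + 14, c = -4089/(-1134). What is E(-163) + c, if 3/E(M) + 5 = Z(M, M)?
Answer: 162992425/45202752 ≈ 3.6058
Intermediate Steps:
c = 1363/378 (c = -4089*(-1/1134) = 1363/378 ≈ 3.6058)
Z(S, T) = -42 - 9*S² (Z(S, T) = -3*((-3*S*(-1))*S + 14) = -3*((3*S)*S + 14) = -3*(3*S² + 14) = -3*(14 + 3*S²) = -42 - 9*S²)
E(M) = 3/(-47 - 9*M²) (E(M) = 3/(-5 + (-42 - 9*M²)) = 3/(-47 - 9*M²))
E(-163) + c = -3/(47 + 9*(-163)²) + 1363/378 = -3/(47 + 9*26569) + 1363/378 = -3/(47 + 239121) + 1363/378 = -3/239168 + 1363/378 = 162992425/45202752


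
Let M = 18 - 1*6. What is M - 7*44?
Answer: -296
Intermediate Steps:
M = 12 (M = 18 - 6 = 12)
M - 7*44 = 12 - 7*44 = 12 - 308 = -296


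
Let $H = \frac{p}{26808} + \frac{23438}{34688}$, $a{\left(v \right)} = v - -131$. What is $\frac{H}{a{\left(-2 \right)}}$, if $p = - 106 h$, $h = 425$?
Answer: $- \frac{58398031}{7497446976} \approx -0.0077891$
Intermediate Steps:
$p = -45050$ ($p = \left(-106\right) 425 = -45050$)
$a{\left(v \right)} = 131 + v$ ($a{\left(v \right)} = v + 131 = 131 + v$)
$H = - \frac{58398031}{58119744}$ ($H = - \frac{45050}{26808} + \frac{23438}{34688} = \left(-45050\right) \frac{1}{26808} + 23438 \cdot \frac{1}{34688} = - \frac{22525}{13404} + \frac{11719}{17344} = - \frac{58398031}{58119744} \approx -1.0048$)
$\frac{H}{a{\left(-2 \right)}} = - \frac{58398031}{58119744 \left(131 - 2\right)} = - \frac{58398031}{58119744 \cdot 129} = \left(- \frac{58398031}{58119744}\right) \frac{1}{129} = - \frac{58398031}{7497446976}$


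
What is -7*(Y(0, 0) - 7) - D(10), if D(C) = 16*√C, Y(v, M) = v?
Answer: 49 - 16*√10 ≈ -1.5964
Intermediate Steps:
-7*(Y(0, 0) - 7) - D(10) = -7*(0 - 7) - 16*√10 = -7*(-7) - 16*√10 = 49 - 16*√10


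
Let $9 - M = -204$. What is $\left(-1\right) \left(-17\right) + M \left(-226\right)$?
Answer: $-48121$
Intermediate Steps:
$M = 213$ ($M = 9 - -204 = 9 + 204 = 213$)
$\left(-1\right) \left(-17\right) + M \left(-226\right) = \left(-1\right) \left(-17\right) + 213 \left(-226\right) = 17 - 48138 = -48121$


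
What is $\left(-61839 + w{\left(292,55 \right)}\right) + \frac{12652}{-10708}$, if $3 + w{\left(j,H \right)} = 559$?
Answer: $- \frac{164057754}{2677} \approx -61284.0$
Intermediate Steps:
$w{\left(j,H \right)} = 556$ ($w{\left(j,H \right)} = -3 + 559 = 556$)
$\left(-61839 + w{\left(292,55 \right)}\right) + \frac{12652}{-10708} = \left(-61839 + 556\right) + \frac{12652}{-10708} = -61283 + 12652 \left(- \frac{1}{10708}\right) = -61283 - \frac{3163}{2677} = - \frac{164057754}{2677}$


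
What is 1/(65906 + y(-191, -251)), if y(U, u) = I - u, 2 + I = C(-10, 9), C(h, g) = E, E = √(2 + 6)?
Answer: 66155/4376484017 - 2*√2/4376484017 ≈ 1.5115e-5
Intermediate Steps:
E = 2*√2 (E = √8 = 2*√2 ≈ 2.8284)
C(h, g) = 2*√2
I = -2 + 2*√2 ≈ 0.82843
y(U, u) = -2 - u + 2*√2 (y(U, u) = (-2 + 2*√2) - u = -2 - u + 2*√2)
1/(65906 + y(-191, -251)) = 1/(65906 + (-2 - 1*(-251) + 2*√2)) = 1/(65906 + (-2 + 251 + 2*√2)) = 1/(65906 + (249 + 2*√2)) = 1/(66155 + 2*√2)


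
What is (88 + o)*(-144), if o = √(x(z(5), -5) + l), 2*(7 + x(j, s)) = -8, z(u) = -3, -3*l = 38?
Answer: -12672 - 48*I*√213 ≈ -12672.0 - 700.54*I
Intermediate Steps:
l = -38/3 (l = -⅓*38 = -38/3 ≈ -12.667)
x(j, s) = -11 (x(j, s) = -7 + (½)*(-8) = -7 - 4 = -11)
o = I*√213/3 (o = √(-11 - 38/3) = √(-71/3) = I*√213/3 ≈ 4.8648*I)
(88 + o)*(-144) = (88 + I*√213/3)*(-144) = -12672 - 48*I*√213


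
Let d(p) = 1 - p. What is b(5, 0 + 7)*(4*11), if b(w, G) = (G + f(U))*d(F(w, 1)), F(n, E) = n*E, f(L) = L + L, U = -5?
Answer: 528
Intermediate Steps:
f(L) = 2*L
F(n, E) = E*n
b(w, G) = (1 - w)*(-10 + G) (b(w, G) = (G + 2*(-5))*(1 - w) = (G - 10)*(1 - w) = (-10 + G)*(1 - w) = (1 - w)*(-10 + G))
b(5, 0 + 7)*(4*11) = (-(-1 + 5)*(-10 + (0 + 7)))*(4*11) = -1*4*(-10 + 7)*44 = -1*4*(-3)*44 = 12*44 = 528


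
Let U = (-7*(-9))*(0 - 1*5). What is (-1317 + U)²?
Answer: 2663424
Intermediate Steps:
U = -315 (U = 63*(0 - 5) = 63*(-5) = -315)
(-1317 + U)² = (-1317 - 315)² = (-1632)² = 2663424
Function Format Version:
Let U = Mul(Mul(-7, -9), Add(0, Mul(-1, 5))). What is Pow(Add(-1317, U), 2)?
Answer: 2663424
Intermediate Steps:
U = -315 (U = Mul(63, Add(0, -5)) = Mul(63, -5) = -315)
Pow(Add(-1317, U), 2) = Pow(Add(-1317, -315), 2) = Pow(-1632, 2) = 2663424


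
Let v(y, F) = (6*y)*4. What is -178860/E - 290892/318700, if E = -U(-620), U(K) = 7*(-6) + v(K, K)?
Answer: -2555973851/198151725 ≈ -12.899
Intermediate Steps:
v(y, F) = 24*y
U(K) = -42 + 24*K (U(K) = 7*(-6) + 24*K = -42 + 24*K)
E = 14922 (E = -(-42 + 24*(-620)) = -(-42 - 14880) = -1*(-14922) = 14922)
-178860/E - 290892/318700 = -178860/14922 - 290892/318700 = -178860*1/14922 - 290892*1/318700 = -29810/2487 - 72723/79675 = -2555973851/198151725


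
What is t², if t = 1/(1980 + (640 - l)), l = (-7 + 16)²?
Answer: 1/6446521 ≈ 1.5512e-7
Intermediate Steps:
l = 81 (l = 9² = 81)
t = 1/2539 (t = 1/(1980 + (640 - 1*81)) = 1/(1980 + (640 - 81)) = 1/(1980 + 559) = 1/2539 ≈ 0.00039386)
t² = (1/2539)² = 1/6446521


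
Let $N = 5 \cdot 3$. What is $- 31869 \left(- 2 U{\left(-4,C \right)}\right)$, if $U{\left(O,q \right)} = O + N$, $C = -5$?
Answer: $701118$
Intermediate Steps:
$N = 15$
$U{\left(O,q \right)} = 15 + O$ ($U{\left(O,q \right)} = O + 15 = 15 + O$)
$- 31869 \left(- 2 U{\left(-4,C \right)}\right) = - 31869 \left(- 2 \left(15 - 4\right)\right) = - 31869 \left(\left(-2\right) 11\right) = \left(-31869\right) \left(-22\right) = 701118$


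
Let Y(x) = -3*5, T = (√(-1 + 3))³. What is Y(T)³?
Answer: -3375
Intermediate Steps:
T = 2*√2 (T = (√2)³ = 2*√2 ≈ 2.8284)
Y(x) = -15
Y(T)³ = (-15)³ = -3375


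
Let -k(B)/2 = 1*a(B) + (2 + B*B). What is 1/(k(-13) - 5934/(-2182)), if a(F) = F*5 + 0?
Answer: -1091/228325 ≈ -0.0047783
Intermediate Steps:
a(F) = 5*F (a(F) = 5*F + 0 = 5*F)
k(B) = -4 - 10*B - 2*B² (k(B) = -2*(1*(5*B) + (2 + B*B)) = -2*(5*B + (2 + B²)) = -2*(2 + B² + 5*B) = -4 - 10*B - 2*B²)
1/(k(-13) - 5934/(-2182)) = 1/((-4 - 10*(-13) - 2*(-13)²) - 5934/(-2182)) = 1/((-4 + 130 - 2*169) - 5934*(-1/2182)) = 1/((-4 + 130 - 338) + 2967/1091) = 1/(-212 + 2967/1091) = 1/(-228325/1091) = -1091/228325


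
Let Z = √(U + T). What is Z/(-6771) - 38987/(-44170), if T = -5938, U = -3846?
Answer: 38987/44170 - 2*I*√2446/6771 ≈ 0.88266 - 0.014608*I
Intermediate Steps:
Z = 2*I*√2446 (Z = √(-3846 - 5938) = √(-9784) = 2*I*√2446 ≈ 98.914*I)
Z/(-6771) - 38987/(-44170) = (2*I*√2446)/(-6771) - 38987/(-44170) = (2*I*√2446)*(-1/6771) - 38987*(-1/44170) = -2*I*√2446/6771 + 38987/44170 = 38987/44170 - 2*I*√2446/6771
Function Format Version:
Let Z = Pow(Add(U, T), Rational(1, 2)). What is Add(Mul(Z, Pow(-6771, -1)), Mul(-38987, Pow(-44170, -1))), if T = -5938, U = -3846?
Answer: Add(Rational(38987, 44170), Mul(Rational(-2, 6771), I, Pow(2446, Rational(1, 2)))) ≈ Add(0.88266, Mul(-0.014608, I))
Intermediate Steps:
Z = Mul(2, I, Pow(2446, Rational(1, 2))) (Z = Pow(Add(-3846, -5938), Rational(1, 2)) = Pow(-9784, Rational(1, 2)) = Mul(2, I, Pow(2446, Rational(1, 2))) ≈ Mul(98.914, I))
Add(Mul(Z, Pow(-6771, -1)), Mul(-38987, Pow(-44170, -1))) = Add(Mul(Mul(2, I, Pow(2446, Rational(1, 2))), Pow(-6771, -1)), Mul(-38987, Pow(-44170, -1))) = Add(Mul(Mul(2, I, Pow(2446, Rational(1, 2))), Rational(-1, 6771)), Mul(-38987, Rational(-1, 44170))) = Add(Mul(Rational(-2, 6771), I, Pow(2446, Rational(1, 2))), Rational(38987, 44170)) = Add(Rational(38987, 44170), Mul(Rational(-2, 6771), I, Pow(2446, Rational(1, 2))))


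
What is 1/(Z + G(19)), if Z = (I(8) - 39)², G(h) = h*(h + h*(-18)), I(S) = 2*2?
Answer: -1/4912 ≈ -0.00020358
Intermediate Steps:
I(S) = 4
G(h) = -17*h² (G(h) = h*(h - 18*h) = h*(-17*h) = -17*h²)
Z = 1225 (Z = (4 - 39)² = (-35)² = 1225)
1/(Z + G(19)) = 1/(1225 - 17*19²) = 1/(1225 - 17*361) = 1/(1225 - 6137) = 1/(-4912) = -1/4912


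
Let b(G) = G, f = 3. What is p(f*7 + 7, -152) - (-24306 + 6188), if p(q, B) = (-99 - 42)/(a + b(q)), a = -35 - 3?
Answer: 181321/10 ≈ 18132.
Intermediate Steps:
a = -38
p(q, B) = -141/(-38 + q) (p(q, B) = (-99 - 42)/(-38 + q) = -141/(-38 + q))
p(f*7 + 7, -152) - (-24306 + 6188) = -141/(-38 + (3*7 + 7)) - (-24306 + 6188) = -141/(-38 + (21 + 7)) - 1*(-18118) = -141/(-38 + 28) + 18118 = -141/(-10) + 18118 = -141*(-1/10) + 18118 = 141/10 + 18118 = 181321/10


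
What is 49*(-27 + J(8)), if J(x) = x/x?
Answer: -1274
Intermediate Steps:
J(x) = 1
49*(-27 + J(8)) = 49*(-27 + 1) = 49*(-26) = -1274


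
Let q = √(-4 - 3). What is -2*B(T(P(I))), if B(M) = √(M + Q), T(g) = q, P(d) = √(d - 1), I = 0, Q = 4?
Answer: -2*√(4 + I*√7) ≈ -4.1942 - 1.2616*I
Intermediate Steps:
P(d) = √(-1 + d)
q = I*√7 (q = √(-7) = I*√7 ≈ 2.6458*I)
T(g) = I*√7
B(M) = √(4 + M) (B(M) = √(M + 4) = √(4 + M))
-2*B(T(P(I))) = -2*√(4 + I*√7)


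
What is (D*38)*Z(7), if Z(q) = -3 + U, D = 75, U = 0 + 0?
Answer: -8550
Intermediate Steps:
U = 0
Z(q) = -3 (Z(q) = -3 + 0 = -3)
(D*38)*Z(7) = (75*38)*(-3) = 2850*(-3) = -8550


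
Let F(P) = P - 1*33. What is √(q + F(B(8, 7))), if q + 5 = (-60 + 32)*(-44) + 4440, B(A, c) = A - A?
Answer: 3*√626 ≈ 75.060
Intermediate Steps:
B(A, c) = 0
F(P) = -33 + P (F(P) = P - 33 = -33 + P)
q = 5667 (q = -5 + ((-60 + 32)*(-44) + 4440) = -5 + (-28*(-44) + 4440) = -5 + (1232 + 4440) = -5 + 5672 = 5667)
√(q + F(B(8, 7))) = √(5667 + (-33 + 0)) = √(5667 - 33) = √5634 = 3*√626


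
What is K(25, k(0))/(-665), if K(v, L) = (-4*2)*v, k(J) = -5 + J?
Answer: 40/133 ≈ 0.30075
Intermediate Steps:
K(v, L) = -8*v
K(25, k(0))/(-665) = -8*25/(-665) = -200*(-1/665) = 40/133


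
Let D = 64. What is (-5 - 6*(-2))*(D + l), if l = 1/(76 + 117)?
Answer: 86471/193 ≈ 448.04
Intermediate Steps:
l = 1/193 ≈ 0.0051813
(-5 - 6*(-2))*(D + l) = (-5 - 6*(-2))*(64 + 1/193) = (-5 + 12)*(12353/193) = 7*(12353/193) = 86471/193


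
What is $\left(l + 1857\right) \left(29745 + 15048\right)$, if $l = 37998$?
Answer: $1785225015$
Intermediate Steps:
$\left(l + 1857\right) \left(29745 + 15048\right) = \left(37998 + 1857\right) \left(29745 + 15048\right) = 39855 \cdot 44793 = 1785225015$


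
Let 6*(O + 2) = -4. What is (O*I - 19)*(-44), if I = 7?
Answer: 4972/3 ≈ 1657.3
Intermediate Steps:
O = -8/3 (O = -2 + (1/6)*(-4) = -2 - 2/3 = -8/3 ≈ -2.6667)
(O*I - 19)*(-44) = (-8/3*7 - 19)*(-44) = (-56/3 - 19)*(-44) = -113/3*(-44) = 4972/3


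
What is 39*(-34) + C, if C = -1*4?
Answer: -1330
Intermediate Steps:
C = -4
39*(-34) + C = 39*(-34) - 4 = -1326 - 4 = -1330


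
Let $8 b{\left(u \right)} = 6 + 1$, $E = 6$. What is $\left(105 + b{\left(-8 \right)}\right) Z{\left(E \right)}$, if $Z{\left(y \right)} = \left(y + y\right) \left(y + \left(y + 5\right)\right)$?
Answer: $\frac{43197}{2} \approx 21599.0$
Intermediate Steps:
$Z{\left(y \right)} = 2 y \left(5 + 2 y\right)$ ($Z{\left(y \right)} = 2 y \left(y + \left(5 + y\right)\right) = 2 y \left(5 + 2 y\right)$)
$b{\left(u \right)} = \frac{7}{8}$ ($b{\left(u \right)} = \frac{6 + 1}{8} = \frac{1}{8} \cdot 7 = \frac{7}{8}$)
$\left(105 + b{\left(-8 \right)}\right) Z{\left(E \right)} = \left(105 + \frac{7}{8}\right) 2 \cdot 6 \left(5 + 2 \cdot 6\right) = \frac{847 \cdot 2 \cdot 6 \left(5 + 12\right)}{8} = \frac{847 \cdot 2 \cdot 6 \cdot 17}{8} = \frac{847}{8} \cdot 204 = \frac{43197}{2}$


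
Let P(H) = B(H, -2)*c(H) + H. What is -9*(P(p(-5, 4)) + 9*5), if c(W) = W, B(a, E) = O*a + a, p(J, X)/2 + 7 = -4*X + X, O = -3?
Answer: 25929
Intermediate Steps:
p(J, X) = -14 - 6*X (p(J, X) = -14 + 2*(-4*X + X) = -14 + 2*(-3*X) = -14 - 6*X)
B(a, E) = -2*a (B(a, E) = -3*a + a = -2*a)
P(H) = H - 2*H² (P(H) = (-2*H)*H + H = -2*H² + H = H - 2*H²)
-9*(P(p(-5, 4)) + 9*5) = -9*((-14 - 6*4)*(1 - 2*(-14 - 6*4)) + 9*5) = -9*((-14 - 24)*(1 - 2*(-14 - 24)) + 45) = -9*(-38*(1 - 2*(-38)) + 45) = -9*(-38*(1 + 76) + 45) = -9*(-38*77 + 45) = -9*(-2926 + 45) = -9*(-2881) = 25929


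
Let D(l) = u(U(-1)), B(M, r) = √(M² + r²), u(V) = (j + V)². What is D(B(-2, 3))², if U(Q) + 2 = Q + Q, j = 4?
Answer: 0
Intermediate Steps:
U(Q) = -2 + 2*Q (U(Q) = -2 + (Q + Q) = -2 + 2*Q)
u(V) = (4 + V)²
D(l) = 0 (D(l) = (4 + (-2 + 2*(-1)))² = (4 + (-2 - 2))² = (4 - 4)² = 0² = 0)
D(B(-2, 3))² = 0² = 0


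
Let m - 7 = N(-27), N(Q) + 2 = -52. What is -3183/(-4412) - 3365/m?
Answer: 14995981/207364 ≈ 72.317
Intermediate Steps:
N(Q) = -54 (N(Q) = -2 - 52 = -54)
m = -47 (m = 7 - 54 = -47)
-3183/(-4412) - 3365/m = -3183/(-4412) - 3365/(-47) = -3183*(-1/4412) - 3365*(-1/47) = 3183/4412 + 3365/47 = 14995981/207364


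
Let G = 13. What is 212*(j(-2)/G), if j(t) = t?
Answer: -424/13 ≈ -32.615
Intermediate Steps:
212*(j(-2)/G) = 212*(-2/13) = -424/13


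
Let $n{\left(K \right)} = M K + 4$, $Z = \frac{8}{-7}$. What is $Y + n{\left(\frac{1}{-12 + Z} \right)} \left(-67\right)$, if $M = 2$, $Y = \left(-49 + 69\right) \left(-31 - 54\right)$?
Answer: $- \frac{90059}{46} \approx -1957.8$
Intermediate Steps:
$Z = - \frac{8}{7}$ ($Z = 8 \left(- \frac{1}{7}\right) = - \frac{8}{7} \approx -1.1429$)
$Y = -1700$ ($Y = 20 \left(-85\right) = -1700$)
$n{\left(K \right)} = 4 + 2 K$ ($n{\left(K \right)} = 2 K + 4 = 4 + 2 K$)
$Y + n{\left(\frac{1}{-12 + Z} \right)} \left(-67\right) = -1700 + \left(4 + \frac{2}{-12 - \frac{8}{7}}\right) \left(-67\right) = -1700 + \left(4 + \frac{2}{- \frac{92}{7}}\right) \left(-67\right) = -1700 + \left(4 + 2 \left(- \frac{7}{92}\right)\right) \left(-67\right) = -1700 + \left(4 - \frac{7}{46}\right) \left(-67\right) = -1700 + \frac{177}{46} \left(-67\right) = -1700 - \frac{11859}{46} = - \frac{90059}{46}$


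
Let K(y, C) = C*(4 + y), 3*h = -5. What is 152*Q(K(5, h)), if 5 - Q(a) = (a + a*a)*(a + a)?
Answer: 958360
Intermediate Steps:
h = -5/3 (h = (1/3)*(-5) = -5/3 ≈ -1.6667)
Q(a) = 5 - 2*a*(a + a**2) (Q(a) = 5 - (a + a*a)*(a + a) = 5 - (a + a**2)*2*a = 5 - 2*a*(a + a**2))
152*Q(K(5, h)) = 152*(5 - 2*25*(4 + 5)**2/9 - 2*(-125*(4 + 5)**3/27)) = 152*(5 - 2*(-5/3*9)**2 - 2*(-5/3*9)**3) = 152*(5 - 2*(-15)**2 - 2*(-15)**3) = 152*(5 - 2*225 - 2*(-3375)) = 152*(5 - 450 + 6750) = 152*6305 = 958360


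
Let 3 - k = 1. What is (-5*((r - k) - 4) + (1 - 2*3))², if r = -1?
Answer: 900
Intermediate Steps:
k = 2 (k = 3 - 1*1 = 3 - 1 = 2)
(-5*((r - k) - 4) + (1 - 2*3))² = (-5*((-1 - 1*2) - 4) + (1 - 2*3))² = (-5*((-1 - 2) - 4) + (1 - 6))² = (-5*(-3 - 4) - 5)² = (-5*(-7) - 5)² = (35 - 5)² = 30² = 900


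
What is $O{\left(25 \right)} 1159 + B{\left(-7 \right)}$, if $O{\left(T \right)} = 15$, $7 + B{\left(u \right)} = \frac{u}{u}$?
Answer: $17379$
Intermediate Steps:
$B{\left(u \right)} = -6$ ($B{\left(u \right)} = -7 + \frac{u}{u} = -7 + 1 = -6$)
$O{\left(25 \right)} 1159 + B{\left(-7 \right)} = 15 \cdot 1159 - 6 = 17385 - 6 = 17379$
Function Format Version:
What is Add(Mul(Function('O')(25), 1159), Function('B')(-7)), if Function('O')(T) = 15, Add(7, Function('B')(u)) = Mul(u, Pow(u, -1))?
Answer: 17379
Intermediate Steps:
Function('B')(u) = -6 (Function('B')(u) = Add(-7, Mul(u, Pow(u, -1))) = Add(-7, 1) = -6)
Add(Mul(Function('O')(25), 1159), Function('B')(-7)) = Add(Mul(15, 1159), -6) = Add(17385, -6) = 17379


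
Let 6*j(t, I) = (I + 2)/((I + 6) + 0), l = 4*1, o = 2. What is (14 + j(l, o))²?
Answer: 28561/144 ≈ 198.34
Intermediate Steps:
l = 4
j(t, I) = (2 + I)/(6*(6 + I)) (j(t, I) = ((I + 2)/((I + 6) + 0))/6 = ((2 + I)/((6 + I) + 0))/6 = ((2 + I)/(6 + I))/6 = (2 + I)/(6*(6 + I)))
(14 + j(l, o))² = (14 + (2 + 2)/(6*(6 + 2)))² = (14 + (⅙)*4/8)² = (14 + (⅙)*(⅛)*4)² = (14 + 1/12)² = (169/12)² = 28561/144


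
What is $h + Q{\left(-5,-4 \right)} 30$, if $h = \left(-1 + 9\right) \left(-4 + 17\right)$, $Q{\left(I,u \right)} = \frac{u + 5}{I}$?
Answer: $98$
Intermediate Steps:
$Q{\left(I,u \right)} = \frac{5 + u}{I}$
$h = 104$ ($h = 8 \cdot 13 = 104$)
$h + Q{\left(-5,-4 \right)} 30 = 104 + \frac{5 - 4}{-5} \cdot 30 = 104 + \left(- \frac{1}{5}\right) 1 \cdot 30 = 104 - 6 = 98$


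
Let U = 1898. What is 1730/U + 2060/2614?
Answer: 2108025/1240343 ≈ 1.6996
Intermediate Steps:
1730/U + 2060/2614 = 1730/1898 + 2060/2614 = 1730*(1/1898) + 2060*(1/2614) = 865/949 + 1030/1307 = 2108025/1240343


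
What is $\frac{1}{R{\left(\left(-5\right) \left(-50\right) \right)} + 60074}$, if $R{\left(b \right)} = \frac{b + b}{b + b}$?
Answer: $\frac{1}{60075} \approx 1.6646 \cdot 10^{-5}$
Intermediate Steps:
$R{\left(b \right)} = 1$ ($R{\left(b \right)} = \frac{2 b}{2 b} = 2 b \frac{1}{2 b} = 1$)
$\frac{1}{R{\left(\left(-5\right) \left(-50\right) \right)} + 60074} = \frac{1}{1 + 60074} = \frac{1}{60075}$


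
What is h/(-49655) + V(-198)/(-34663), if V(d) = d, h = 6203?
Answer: -205182899/1721191265 ≈ -0.11921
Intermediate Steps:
h/(-49655) + V(-198)/(-34663) = 6203/(-49655) - 198/(-34663) = 6203*(-1/49655) - 198*(-1/34663) = -6203/49655 + 198/34663 = -205182899/1721191265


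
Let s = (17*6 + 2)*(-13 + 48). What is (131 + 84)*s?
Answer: 782600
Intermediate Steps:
s = 3640 (s = (102 + 2)*35 = 104*35 = 3640)
(131 + 84)*s = (131 + 84)*3640 = 215*3640 = 782600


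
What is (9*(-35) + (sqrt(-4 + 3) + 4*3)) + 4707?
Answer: 4404 + I ≈ 4404.0 + 1.0*I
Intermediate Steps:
(9*(-35) + (sqrt(-4 + 3) + 4*3)) + 4707 = (-315 + (sqrt(-1) + 12)) + 4707 = (-315 + (I + 12)) + 4707 = (-315 + (12 + I)) + 4707 = (-303 + I) + 4707 = 4404 + I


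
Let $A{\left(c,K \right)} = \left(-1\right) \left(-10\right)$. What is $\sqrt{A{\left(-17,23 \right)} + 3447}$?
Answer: $\sqrt{3457} \approx 58.796$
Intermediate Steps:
$A{\left(c,K \right)} = 10$
$\sqrt{A{\left(-17,23 \right)} + 3447} = \sqrt{10 + 3447} = \sqrt{3457}$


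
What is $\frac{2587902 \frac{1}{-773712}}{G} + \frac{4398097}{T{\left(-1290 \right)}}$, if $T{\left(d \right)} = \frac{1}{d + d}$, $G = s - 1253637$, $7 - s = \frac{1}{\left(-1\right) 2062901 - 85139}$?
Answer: $- \frac{492531879278143248063415975}{43406007002022681} \approx -1.1347 \cdot 10^{10}$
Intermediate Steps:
$s = \frac{15036281}{2148040}$ ($s = 7 - \frac{1}{\left(-1\right) 2062901 - 85139} = 7 - \frac{1}{-2062901 - 85139} = 7 - \frac{1}{-2148040} = 7 - - \frac{1}{2148040} = 7 + \frac{1}{2148040} = \frac{15036281}{2148040} \approx 7.0$)
$G = - \frac{2692847385199}{2148040}$ ($G = \frac{15036281}{2148040} - 1253637 = - \frac{2692847385199}{2148040} \approx -1.2536 \cdot 10^{6}$)
$T{\left(d \right)} = \frac{1}{2 d}$
$\frac{2587902 \frac{1}{-773712}}{G} + \frac{4398097}{T{\left(-1290 \right)}} = \frac{2587902 \frac{1}{-773712}}{- \frac{2692847385199}{2148040}} + \frac{4398097}{\frac{1}{2} \frac{1}{-1290}} = 2587902 \left(- \frac{1}{773712}\right) \left(- \frac{2148040}{2692847385199}\right) + \frac{4398097}{\frac{1}{2} \left(- \frac{1}{1290}\right)} = \left(- \frac{431317}{128952}\right) \left(- \frac{2148040}{2692847385199}\right) + \frac{4398097}{- \frac{1}{2580}} = \frac{115810771085}{43406007002022681} + 4398097 \left(-2580\right) = \frac{115810771085}{43406007002022681} - 11347090260 = - \frac{492531879278143248063415975}{43406007002022681}$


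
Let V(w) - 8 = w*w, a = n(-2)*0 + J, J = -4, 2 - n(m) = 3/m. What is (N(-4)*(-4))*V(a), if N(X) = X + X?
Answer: 768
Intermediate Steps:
n(m) = 2 - 3/m
a = -4 (a = (2 - 3/(-2))*0 - 4 = (2 - 3*(-½))*0 - 4 = (2 + 3/2)*0 - 4 = (7/2)*0 - 4 = 0 - 4 = -4)
N(X) = 2*X
V(w) = 8 + w² (V(w) = 8 + w*w = 8 + w²)
(N(-4)*(-4))*V(a) = ((2*(-4))*(-4))*(8 + (-4)²) = (-8*(-4))*(8 + 16) = 32*24 = 768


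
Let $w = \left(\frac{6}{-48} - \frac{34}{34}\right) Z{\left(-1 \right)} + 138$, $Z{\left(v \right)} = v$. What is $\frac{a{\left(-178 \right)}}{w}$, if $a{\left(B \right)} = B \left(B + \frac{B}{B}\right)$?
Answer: $\frac{84016}{371} \approx 226.46$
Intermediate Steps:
$a{\left(B \right)} = B \left(1 + B\right)$ ($a{\left(B \right)} = B \left(B + 1\right) = B \left(1 + B\right)$)
$w = \frac{1113}{8}$ ($w = \left(\frac{6}{-48} - \frac{34}{34}\right) \left(-1\right) + 138 = \left(6 \left(- \frac{1}{48}\right) - 1\right) \left(-1\right) + 138 = \left(- \frac{1}{8} - 1\right) \left(-1\right) + 138 = \left(- \frac{9}{8}\right) \left(-1\right) + 138 = \frac{9}{8} + 138 = \frac{1113}{8} \approx 139.13$)
$\frac{a{\left(-178 \right)}}{w} = \frac{\left(-178\right) \left(1 - 178\right)}{\frac{1113}{8}} = \left(-178\right) \left(-177\right) \frac{8}{1113} = 31506 \cdot \frac{8}{1113} = \frac{84016}{371}$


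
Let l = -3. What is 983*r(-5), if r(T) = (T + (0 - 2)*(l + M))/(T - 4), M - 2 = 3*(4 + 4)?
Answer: 16711/3 ≈ 5570.3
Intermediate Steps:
M = 26 (M = 2 + 3*(4 + 4) = 2 + 3*8 = 2 + 24 = 26)
r(T) = (-46 + T)/(-4 + T) (r(T) = (T + (0 - 2)*(-3 + 26))/(T - 4) = (T - 2*23)/(-4 + T) = (T - 46)/(-4 + T) = (-46 + T)/(-4 + T))
983*r(-5) = 983*((-46 - 5)/(-4 - 5)) = 983*(-51/(-9)) = 983*(-⅑*(-51)) = 983*(17/3) = 16711/3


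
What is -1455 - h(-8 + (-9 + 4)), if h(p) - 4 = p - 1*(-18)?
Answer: -1464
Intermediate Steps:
h(p) = 22 + p (h(p) = 4 + (p - 1*(-18)) = 4 + (p + 18) = 4 + (18 + p) = 22 + p)
-1455 - h(-8 + (-9 + 4)) = -1455 - (22 + (-8 + (-9 + 4))) = -1455 - (22 + (-8 - 5)) = -1455 - (22 - 13) = -1455 - 1*9 = -1455 - 9 = -1464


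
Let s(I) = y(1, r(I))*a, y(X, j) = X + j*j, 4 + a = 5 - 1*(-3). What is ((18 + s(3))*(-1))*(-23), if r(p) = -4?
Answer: 1978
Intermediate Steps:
a = 4 (a = -4 + (5 - 1*(-3)) = -4 + (5 + 3) = -4 + 8 = 4)
y(X, j) = X + j²
s(I) = 68 (s(I) = (1 + (-4)²)*4 = (1 + 16)*4 = 17*4 = 68)
((18 + s(3))*(-1))*(-23) = ((18 + 68)*(-1))*(-23) = (86*(-1))*(-23) = -86*(-23) = 1978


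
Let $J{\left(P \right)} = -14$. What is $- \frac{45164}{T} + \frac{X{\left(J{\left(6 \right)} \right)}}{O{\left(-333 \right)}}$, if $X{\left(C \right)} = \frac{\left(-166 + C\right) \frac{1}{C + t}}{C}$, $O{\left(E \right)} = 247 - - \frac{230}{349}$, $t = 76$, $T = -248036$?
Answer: $\frac{70915802332}{387679461883} \approx 0.18292$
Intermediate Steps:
$O{\left(E \right)} = \frac{86433}{349}$ ($O{\left(E \right)} = 247 - \left(-230\right) \frac{1}{349} = 247 - - \frac{230}{349} = 247 + \frac{230}{349} = \frac{86433}{349}$)
$X{\left(C \right)} = \frac{-166 + C}{C \left(76 + C\right)}$ ($X{\left(C \right)} = \frac{\left(-166 + C\right) \frac{1}{C + 76}}{C} = \frac{\left(-166 + C\right) \frac{1}{76 + C}}{C} = \frac{\frac{1}{76 + C} \left(-166 + C\right)}{C} = \frac{-166 + C}{C \left(76 + C\right)}$)
$- \frac{45164}{T} + \frac{X{\left(J{\left(6 \right)} \right)}}{O{\left(-333 \right)}} = - \frac{45164}{-248036} + \frac{\frac{1}{-14} \frac{1}{76 - 14} \left(-166 - 14\right)}{\frac{86433}{349}} = \left(-45164\right) \left(- \frac{1}{248036}\right) + \left(- \frac{1}{14}\right) \frac{1}{62} \left(-180\right) \frac{349}{86433} = \frac{11291}{62009} + \left(- \frac{1}{14}\right) \frac{1}{62} \left(-180\right) \frac{349}{86433} = \frac{11291}{62009} + \frac{45}{217} \cdot \frac{349}{86433} = \frac{11291}{62009} + \frac{5235}{6251987} = \frac{70915802332}{387679461883}$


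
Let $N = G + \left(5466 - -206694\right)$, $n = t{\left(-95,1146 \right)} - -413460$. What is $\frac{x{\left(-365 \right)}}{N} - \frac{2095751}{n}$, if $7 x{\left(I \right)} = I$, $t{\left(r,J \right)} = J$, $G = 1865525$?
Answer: $- \frac{6096064849247}{1205988933954} \approx -5.0548$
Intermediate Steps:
$x{\left(I \right)} = \frac{I}{7}$
$n = 414606$ ($n = 1146 - -413460 = 1146 + 413460 = 414606$)
$N = 2077685$ ($N = 1865525 + \left(5466 - -206694\right) = 1865525 + \left(5466 + 206694\right) = 1865525 + 212160 = 2077685$)
$\frac{x{\left(-365 \right)}}{N} - \frac{2095751}{n} = \frac{\frac{1}{7} \left(-365\right)}{2077685} - \frac{2095751}{414606} = \left(- \frac{365}{7}\right) \frac{1}{2077685} - \frac{2095751}{414606} = - \frac{73}{2908759} - \frac{2095751}{414606} = - \frac{6096064849247}{1205988933954}$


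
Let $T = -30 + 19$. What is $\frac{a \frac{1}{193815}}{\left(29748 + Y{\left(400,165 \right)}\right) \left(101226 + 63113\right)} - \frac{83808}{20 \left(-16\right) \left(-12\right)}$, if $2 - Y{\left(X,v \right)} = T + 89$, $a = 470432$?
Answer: $- \frac{20626668941171317}{945093651392520} \approx -21.825$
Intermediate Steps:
$T = -11$
$Y{\left(X,v \right)} = -76$ ($Y{\left(X,v \right)} = 2 - \left(-11 + 89\right) = 2 - 78 = -76$)
$\frac{a \frac{1}{193815}}{\left(29748 + Y{\left(400,165 \right)}\right) \left(101226 + 63113\right)} - \frac{83808}{20 \left(-16\right) \left(-12\right)} = \frac{470432 \cdot \frac{1}{193815}}{\left(29748 - 76\right) \left(101226 + 63113\right)} - \frac{83808}{20 \left(-16\right) \left(-12\right)} = \frac{470432 \cdot \frac{1}{193815}}{29672 \cdot 164339} - \frac{83808}{\left(-320\right) \left(-12\right)} = \frac{470432}{193815 \cdot 4876266808} - \frac{83808}{3840} = \frac{470432}{193815} \cdot \frac{1}{4876266808} - \frac{873}{40} = \frac{58804}{118136706424065} - \frac{873}{40} = - \frac{20626668941171317}{945093651392520}$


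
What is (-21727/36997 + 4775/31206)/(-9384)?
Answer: 501352087/10834094336688 ≈ 4.6275e-5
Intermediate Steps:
(-21727/36997 + 4775/31206)/(-9384) = (-21727*1/36997 + 4775*(1/31206))*(-1/9384) = (-21727/36997 + 4775/31206)*(-1/9384) = -501352087/1154528382*(-1/9384) = 501352087/10834094336688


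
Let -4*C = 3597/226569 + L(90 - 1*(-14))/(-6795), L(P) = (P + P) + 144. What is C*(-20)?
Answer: -18436891/102635757 ≈ -0.17963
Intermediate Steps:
L(P) = 144 + 2*P (L(P) = 2*P + 144 = 144 + 2*P)
C = 18436891/2052715140 (C = -(3597/226569 + (144 + 2*(90 - 1*(-14)))/(-6795))/4 = -(3597*(1/226569) + (144 + 2*(90 + 14))*(-1/6795))/4 = -(1199/75523 + (144 + 2*104)*(-1/6795))/4 = -(1199/75523 + (144 + 208)*(-1/6795))/4 = -(1199/75523 + 352*(-1/6795))/4 = -(1199/75523 - 352/6795)/4 = -¼*(-18436891/513178785) = 18436891/2052715140 ≈ 0.0089817)
C*(-20) = (18436891/2052715140)*(-20) = -18436891/102635757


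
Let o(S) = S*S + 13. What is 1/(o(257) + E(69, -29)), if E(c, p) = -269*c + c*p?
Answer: 1/45500 ≈ 2.1978e-5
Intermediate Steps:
o(S) = 13 + S² (o(S) = S² + 13 = 13 + S²)
1/(o(257) + E(69, -29)) = 1/((13 + 257²) + 69*(-269 - 29)) = 1/((13 + 66049) + 69*(-298)) = 1/(66062 - 20562) = 1/45500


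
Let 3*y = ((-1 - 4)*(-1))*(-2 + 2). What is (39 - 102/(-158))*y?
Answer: 0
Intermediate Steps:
y = 0 (y = (((-1 - 4)*(-1))*(-2 + 2))/3 = (-5*(-1)*0)/3 = (5*0)/3 = (1/3)*0 = 0)
(39 - 102/(-158))*y = (39 - 102/(-158))*0 = (39 - 102*(-1/158))*0 = (39 + 51/79)*0 = (3132/79)*0 = 0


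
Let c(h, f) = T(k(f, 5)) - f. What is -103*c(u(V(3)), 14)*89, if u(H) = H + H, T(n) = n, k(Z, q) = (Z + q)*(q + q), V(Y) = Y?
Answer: -1613392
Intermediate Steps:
k(Z, q) = 2*q*(Z + q) (k(Z, q) = (Z + q)*(2*q) = 2*q*(Z + q))
u(H) = 2*H
c(h, f) = 50 + 9*f (c(h, f) = 2*5*(f + 5) - f = 2*5*(5 + f) - f = (50 + 10*f) - f = 50 + 9*f)
-103*c(u(V(3)), 14)*89 = -103*(50 + 9*14)*89 = -103*(50 + 126)*89 = -103*176*89 = -18128*89 = -1613392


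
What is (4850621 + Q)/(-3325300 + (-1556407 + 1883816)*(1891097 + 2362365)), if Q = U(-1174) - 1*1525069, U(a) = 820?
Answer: 1663186/696309207329 ≈ 2.3886e-6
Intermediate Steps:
Q = -1524249 (Q = 820 - 1*1525069 = 820 - 1525069 = -1524249)
(4850621 + Q)/(-3325300 + (-1556407 + 1883816)*(1891097 + 2362365)) = (4850621 - 1524249)/(-3325300 + (-1556407 + 1883816)*(1891097 + 2362365)) = 3326372/(-3325300 + 327409*4253462) = 3326372/(-3325300 + 1392621739958) = 3326372/1392618414658 = 3326372*(1/1392618414658) = 1663186/696309207329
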